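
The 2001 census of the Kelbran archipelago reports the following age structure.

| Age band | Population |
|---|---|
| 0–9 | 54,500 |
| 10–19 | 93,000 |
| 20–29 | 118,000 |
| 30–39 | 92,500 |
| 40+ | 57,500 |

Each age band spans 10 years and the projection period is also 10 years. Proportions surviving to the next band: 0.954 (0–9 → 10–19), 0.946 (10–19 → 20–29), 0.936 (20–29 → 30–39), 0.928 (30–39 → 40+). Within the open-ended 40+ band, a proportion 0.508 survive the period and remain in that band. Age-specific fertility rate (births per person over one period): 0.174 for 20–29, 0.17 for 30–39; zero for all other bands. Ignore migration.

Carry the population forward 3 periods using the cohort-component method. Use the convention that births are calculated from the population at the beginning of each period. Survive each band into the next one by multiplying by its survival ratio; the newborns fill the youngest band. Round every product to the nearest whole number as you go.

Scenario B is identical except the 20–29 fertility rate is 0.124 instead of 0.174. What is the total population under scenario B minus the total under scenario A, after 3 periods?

-11980

Period 1:
Births: 118000 × 0.174 = 20532 ; 92500 × 0.17 = 15725 → 36257
10–19: 54500 × 0.954 = 51993
20–29: 93000 × 0.946 = 87978
30–39: 118000 × 0.936 = 110448
40+: 92500 × 0.928 + 57500 × 0.508 = 85840 + 29210 = 115050
Giving 36257 / 51993 / 87978 / 110448 / 115050.
Period 2:
Births: 87978 × 0.174 = 15308 ; 110448 × 0.17 = 18776 → 34084
10–19: 36257 × 0.954 = 34589
20–29: 51993 × 0.946 = 49185
30–39: 87978 × 0.936 = 82347
40+: 110448 × 0.928 + 115050 × 0.508 = 102496 + 58445 = 160941
Giving 34084 / 34589 / 49185 / 82347 / 160941.
Period 3:
Births: 49185 × 0.174 = 8558 ; 82347 × 0.17 = 13999 → 22557
10–19: 34084 × 0.954 = 32516
20–29: 34589 × 0.946 = 32721
30–39: 49185 × 0.936 = 46037
40+: 82347 × 0.928 + 160941 × 0.508 = 76418 + 81758 = 158176
Giving 22557 / 32516 / 32721 / 46037 / 158176.
Scenario A total after 3 periods: 292007
Scenario B projection —
Period 1:
Births: 118000 × 0.124 = 14632 ; 92500 × 0.17 = 15725 → 30357
10–19: 54500 × 0.954 = 51993
20–29: 93000 × 0.946 = 87978
30–39: 118000 × 0.936 = 110448
40+: 92500 × 0.928 + 57500 × 0.508 = 85840 + 29210 = 115050
Giving 30357 / 51993 / 87978 / 110448 / 115050.
Period 2:
Births: 87978 × 0.124 = 10909 ; 110448 × 0.17 = 18776 → 29685
10–19: 30357 × 0.954 = 28961
20–29: 51993 × 0.946 = 49185
30–39: 87978 × 0.936 = 82347
40+: 110448 × 0.928 + 115050 × 0.508 = 102496 + 58445 = 160941
Giving 29685 / 28961 / 49185 / 82347 / 160941.
Period 3:
Births: 49185 × 0.124 = 6099 ; 82347 × 0.17 = 13999 → 20098
10–19: 29685 × 0.954 = 28319
20–29: 28961 × 0.946 = 27397
30–39: 49185 × 0.936 = 46037
40+: 82347 × 0.928 + 160941 × 0.508 = 76418 + 81758 = 158176
Giving 20098 / 28319 / 27397 / 46037 / 158176.
Scenario B total after 3 periods: 280027
Difference B − A = 280027 − 292007 = -11980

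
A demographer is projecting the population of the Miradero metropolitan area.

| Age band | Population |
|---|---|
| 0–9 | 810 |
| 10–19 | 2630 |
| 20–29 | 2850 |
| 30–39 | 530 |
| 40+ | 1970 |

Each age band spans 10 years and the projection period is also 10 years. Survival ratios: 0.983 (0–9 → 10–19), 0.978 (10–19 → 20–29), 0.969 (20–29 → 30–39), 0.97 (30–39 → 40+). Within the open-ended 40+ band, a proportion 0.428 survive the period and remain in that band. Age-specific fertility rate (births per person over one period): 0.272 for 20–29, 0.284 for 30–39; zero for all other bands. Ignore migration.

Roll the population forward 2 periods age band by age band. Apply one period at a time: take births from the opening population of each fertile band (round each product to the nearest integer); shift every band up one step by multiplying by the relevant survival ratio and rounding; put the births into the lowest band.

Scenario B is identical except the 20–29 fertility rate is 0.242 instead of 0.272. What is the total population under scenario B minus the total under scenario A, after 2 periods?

-161

Call the groups 1 to 5, youngest first.
Period 1.
Births: 2850 × 0.272 = 775  |  530 × 0.284 = 151 → total 926
Group 2: 810 × 0.983 = 796
Group 3: 2630 × 0.978 = 2572
Group 4: 2850 × 0.969 = 2762
Group 5: 530 × 0.97 + 1970 × 0.428 = 514 + 843 = 1357
Population now: 0–9=926, 10–19=796, 20–29=2572, 30–39=2762, 40+=1357
Period 2.
Births: 2572 × 0.272 = 700  |  2762 × 0.284 = 784 → total 1484
Group 2: 926 × 0.983 = 910
Group 3: 796 × 0.978 = 778
Group 4: 2572 × 0.969 = 2492
Group 5: 2762 × 0.97 + 1357 × 0.428 = 2679 + 581 = 3260
Population now: 0–9=1484, 10–19=910, 20–29=778, 30–39=2492, 40+=3260
Scenario A total after 2 periods: 8924
Scenario B projection —
Period 1.
Births: 2850 × 0.242 = 690  |  530 × 0.284 = 151 → total 841
Group 2: 810 × 0.983 = 796
Group 3: 2630 × 0.978 = 2572
Group 4: 2850 × 0.969 = 2762
Group 5: 530 × 0.97 + 1970 × 0.428 = 514 + 843 = 1357
Population now: 0–9=841, 10–19=796, 20–29=2572, 30–39=2762, 40+=1357
Period 2.
Births: 2572 × 0.242 = 622  |  2762 × 0.284 = 784 → total 1406
Group 2: 841 × 0.983 = 827
Group 3: 796 × 0.978 = 778
Group 4: 2572 × 0.969 = 2492
Group 5: 2762 × 0.97 + 1357 × 0.428 = 2679 + 581 = 3260
Population now: 0–9=1406, 10–19=827, 20–29=778, 30–39=2492, 40+=3260
Scenario B total after 2 periods: 8763
Difference B − A = 8763 − 8924 = -161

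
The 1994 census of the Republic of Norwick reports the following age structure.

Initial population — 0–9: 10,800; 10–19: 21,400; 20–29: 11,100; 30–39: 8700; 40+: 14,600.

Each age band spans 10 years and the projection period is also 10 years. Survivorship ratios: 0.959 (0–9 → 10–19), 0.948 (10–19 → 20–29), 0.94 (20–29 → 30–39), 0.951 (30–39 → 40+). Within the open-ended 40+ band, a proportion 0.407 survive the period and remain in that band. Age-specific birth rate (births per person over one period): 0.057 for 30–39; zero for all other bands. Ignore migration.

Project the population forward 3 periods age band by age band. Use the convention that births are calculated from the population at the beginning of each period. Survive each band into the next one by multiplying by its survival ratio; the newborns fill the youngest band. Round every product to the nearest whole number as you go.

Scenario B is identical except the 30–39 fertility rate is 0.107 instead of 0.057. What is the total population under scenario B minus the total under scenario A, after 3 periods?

1848

Period 1.
Births: 8700 × 0.057 = 496
10–19: 10800 × 0.959 = 10357
20–29: 21400 × 0.948 = 20287
30–39: 11100 × 0.94 = 10434
40+: 8700 × 0.951 + 14600 × 0.407 = 8274 + 5942 = 14216
End of period: [496, 10357, 20287, 10434, 14216]
Period 2.
Births: 10434 × 0.057 = 595
10–19: 496 × 0.959 = 476
20–29: 10357 × 0.948 = 9818
30–39: 20287 × 0.94 = 19070
40+: 10434 × 0.951 + 14216 × 0.407 = 9923 + 5786 = 15709
End of period: [595, 476, 9818, 19070, 15709]
Period 3.
Births: 19070 × 0.057 = 1087
10–19: 595 × 0.959 = 571
20–29: 476 × 0.948 = 451
30–39: 9818 × 0.94 = 9229
40+: 19070 × 0.951 + 15709 × 0.407 = 18136 + 6394 = 24530
End of period: [1087, 571, 451, 9229, 24530]
Scenario A total after 3 periods: 35868
Scenario B projection —
Period 1.
Births: 8700 × 0.107 = 931
10–19: 10800 × 0.959 = 10357
20–29: 21400 × 0.948 = 20287
30–39: 11100 × 0.94 = 10434
40+: 8700 × 0.951 + 14600 × 0.407 = 8274 + 5942 = 14216
End of period: [931, 10357, 20287, 10434, 14216]
Period 2.
Births: 10434 × 0.107 = 1116
10–19: 931 × 0.959 = 893
20–29: 10357 × 0.948 = 9818
30–39: 20287 × 0.94 = 19070
40+: 10434 × 0.951 + 14216 × 0.407 = 9923 + 5786 = 15709
End of period: [1116, 893, 9818, 19070, 15709]
Period 3.
Births: 19070 × 0.107 = 2040
10–19: 1116 × 0.959 = 1070
20–29: 893 × 0.948 = 847
30–39: 9818 × 0.94 = 9229
40+: 19070 × 0.951 + 15709 × 0.407 = 18136 + 6394 = 24530
End of period: [2040, 1070, 847, 9229, 24530]
Scenario B total after 3 periods: 37716
Difference B − A = 37716 − 35868 = 1848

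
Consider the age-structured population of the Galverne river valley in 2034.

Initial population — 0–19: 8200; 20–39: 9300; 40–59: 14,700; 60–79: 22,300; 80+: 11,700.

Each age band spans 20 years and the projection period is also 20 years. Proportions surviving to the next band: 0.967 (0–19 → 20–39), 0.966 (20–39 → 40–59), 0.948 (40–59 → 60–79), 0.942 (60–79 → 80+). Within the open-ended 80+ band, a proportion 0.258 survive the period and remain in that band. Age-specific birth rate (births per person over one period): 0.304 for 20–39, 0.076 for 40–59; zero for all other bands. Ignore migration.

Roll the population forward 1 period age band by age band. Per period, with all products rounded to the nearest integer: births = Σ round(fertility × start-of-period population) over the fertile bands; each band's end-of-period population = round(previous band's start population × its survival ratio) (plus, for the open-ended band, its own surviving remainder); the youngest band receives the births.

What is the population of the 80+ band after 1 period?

24026

Period 1:
Births: 9300 × 0.304 = 2827  |  14700 × 0.076 = 1117 → total 3944
20–39: 8200 × 0.967 = 7929
40–59: 9300 × 0.966 = 8984
60–79: 14700 × 0.948 = 13936
80+: 22300 × 0.942 + 11700 × 0.258 = 21007 + 3019 = 24026
Giving 3944 / 7929 / 8984 / 13936 / 24026.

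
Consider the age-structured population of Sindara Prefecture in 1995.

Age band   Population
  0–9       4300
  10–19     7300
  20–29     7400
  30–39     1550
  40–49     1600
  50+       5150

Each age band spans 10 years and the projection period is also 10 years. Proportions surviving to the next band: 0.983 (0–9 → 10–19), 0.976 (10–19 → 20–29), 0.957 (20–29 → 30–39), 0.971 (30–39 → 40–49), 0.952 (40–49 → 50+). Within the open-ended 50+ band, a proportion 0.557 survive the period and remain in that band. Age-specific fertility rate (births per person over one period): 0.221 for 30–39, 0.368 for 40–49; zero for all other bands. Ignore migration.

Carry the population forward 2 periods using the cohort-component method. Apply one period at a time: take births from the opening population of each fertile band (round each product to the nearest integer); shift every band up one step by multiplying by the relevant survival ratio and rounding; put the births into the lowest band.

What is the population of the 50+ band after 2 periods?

(Bands numbered youngest = 1 to oldest = 6.)
— Period 1 —
Births: 1550 * 0.221 = 343 ; 1600 * 0.368 = 589 → total 932
Band 2: 4300 * 0.983 = 4227
Band 3: 7300 * 0.976 = 7125
Band 4: 7400 * 0.957 = 7082
Band 5: 1550 * 0.971 = 1505
Band 6: 1600 * 0.952 + 5150 * 0.557 = 1523 + 2869 = 4392
Population now: 0–9=932, 10–19=4227, 20–29=7125, 30–39=7082, 40–49=1505, 50+=4392
— Period 2 —
Births: 7082 * 0.221 = 1565 ; 1505 * 0.368 = 554 → total 2119
Band 2: 932 * 0.983 = 916
Band 3: 4227 * 0.976 = 4126
Band 4: 7125 * 0.957 = 6819
Band 5: 7082 * 0.971 = 6877
Band 6: 1505 * 0.952 + 4392 * 0.557 = 1433 + 2446 = 3879
Population now: 0–9=2119, 10–19=916, 20–29=4126, 30–39=6819, 40–49=6877, 50+=3879

3879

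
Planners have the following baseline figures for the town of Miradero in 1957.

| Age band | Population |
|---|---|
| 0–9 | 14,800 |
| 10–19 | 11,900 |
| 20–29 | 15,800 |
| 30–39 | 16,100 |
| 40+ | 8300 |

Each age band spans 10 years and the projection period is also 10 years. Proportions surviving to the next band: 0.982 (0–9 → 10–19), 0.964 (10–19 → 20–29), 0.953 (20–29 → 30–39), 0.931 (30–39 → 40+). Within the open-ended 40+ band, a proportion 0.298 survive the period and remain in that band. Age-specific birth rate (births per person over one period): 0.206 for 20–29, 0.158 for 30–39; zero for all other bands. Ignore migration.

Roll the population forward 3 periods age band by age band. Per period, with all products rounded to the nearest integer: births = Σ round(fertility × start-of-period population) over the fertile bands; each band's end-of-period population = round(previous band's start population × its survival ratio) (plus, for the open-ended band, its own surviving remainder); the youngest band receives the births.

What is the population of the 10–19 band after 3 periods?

4657

(Bands numbered youngest = 1 to oldest = 5.)
— Period 1 —
Births: 15800 × 0.206 = 3255  |  16100 × 0.158 = 2544 — total 5799
Band 2: 14800 × 0.982 = 14534
Band 3: 11900 × 0.964 = 11472
Band 4: 15800 × 0.953 = 15057
Band 5: 16100 × 0.931 + 8300 × 0.298 = 14989 + 2473 = 17462
Giving 5799 / 14534 / 11472 / 15057 / 17462.
— Period 2 —
Births: 11472 × 0.206 = 2363  |  15057 × 0.158 = 2379 — total 4742
Band 2: 5799 × 0.982 = 5695
Band 3: 14534 × 0.964 = 14011
Band 4: 11472 × 0.953 = 10933
Band 5: 15057 × 0.931 + 17462 × 0.298 = 14018 + 5204 = 19222
Giving 4742 / 5695 / 14011 / 10933 / 19222.
— Period 3 —
Births: 14011 × 0.206 = 2886  |  10933 × 0.158 = 1727 — total 4613
Band 2: 4742 × 0.982 = 4657
Band 3: 5695 × 0.964 = 5490
Band 4: 14011 × 0.953 = 13352
Band 5: 10933 × 0.931 + 19222 × 0.298 = 10179 + 5728 = 15907
Giving 4613 / 4657 / 5490 / 13352 / 15907.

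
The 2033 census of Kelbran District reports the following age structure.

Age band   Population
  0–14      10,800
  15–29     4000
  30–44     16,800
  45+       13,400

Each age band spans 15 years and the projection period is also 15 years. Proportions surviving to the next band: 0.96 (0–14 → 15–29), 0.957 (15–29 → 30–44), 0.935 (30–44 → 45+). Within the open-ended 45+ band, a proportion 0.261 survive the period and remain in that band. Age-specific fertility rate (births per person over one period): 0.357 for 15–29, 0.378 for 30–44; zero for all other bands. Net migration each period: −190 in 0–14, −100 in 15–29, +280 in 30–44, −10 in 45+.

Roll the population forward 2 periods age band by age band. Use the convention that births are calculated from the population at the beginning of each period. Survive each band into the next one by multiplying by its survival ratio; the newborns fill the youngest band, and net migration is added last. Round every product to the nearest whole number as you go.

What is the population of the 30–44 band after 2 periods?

10106

— Period 1 —
Births: 4000 × 0.357 = 1428 ; 16800 × 0.378 = 6350 → 7778
15–29: 10800 × 0.96 = 10368
30–44: 4000 × 0.957 = 3828
45+: 16800 × 0.935 + 13400 × 0.261 = 15708 + 3497 = 19205
Net migration: 0–14 − 190 → 7588; 15–29 − 100 → 10268; 30–44 + 280 → 4108; 45+ − 10 → 19195
Population now: 0–14=7588, 15–29=10268, 30–44=4108, 45+=19195
— Period 2 —
Births: 10268 × 0.357 = 3666 ; 4108 × 0.378 = 1553 → 5219
15–29: 7588 × 0.96 = 7284
30–44: 10268 × 0.957 = 9826
45+: 4108 × 0.935 + 19195 × 0.261 = 3841 + 5010 = 8851
Net migration: 0–14 − 190 → 5029; 15–29 − 100 → 7184; 30–44 + 280 → 10106; 45+ − 10 → 8841
Population now: 0–14=5029, 15–29=7184, 30–44=10106, 45+=8841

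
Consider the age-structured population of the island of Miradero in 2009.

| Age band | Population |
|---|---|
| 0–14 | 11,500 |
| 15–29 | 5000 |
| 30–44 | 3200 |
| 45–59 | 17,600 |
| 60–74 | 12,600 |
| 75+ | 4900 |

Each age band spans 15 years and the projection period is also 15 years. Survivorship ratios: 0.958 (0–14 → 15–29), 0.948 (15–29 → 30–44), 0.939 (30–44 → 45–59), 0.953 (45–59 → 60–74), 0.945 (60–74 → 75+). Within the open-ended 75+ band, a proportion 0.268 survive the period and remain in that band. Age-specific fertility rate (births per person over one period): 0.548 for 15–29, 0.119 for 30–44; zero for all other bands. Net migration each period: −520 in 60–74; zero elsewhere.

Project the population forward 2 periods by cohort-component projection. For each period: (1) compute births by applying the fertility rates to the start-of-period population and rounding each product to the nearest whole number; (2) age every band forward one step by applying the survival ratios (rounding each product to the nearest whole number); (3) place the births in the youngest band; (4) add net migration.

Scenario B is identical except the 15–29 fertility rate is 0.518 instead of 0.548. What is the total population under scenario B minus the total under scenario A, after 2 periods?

After projecting period 1:
Births: 5000 * 0.548 = 2740, 3200 * 0.119 = 381 ⇒ total 3121
15–29: 11500 * 0.958 = 11017
30–44: 5000 * 0.948 = 4740
45–59: 3200 * 0.939 = 3005
60–74: 17600 * 0.953 = 16773
75+: 12600 * 0.945 + 4900 * 0.268 = 11907 + 1313 = 13220
Net migration: 60–74 − 520 → 16253
End of period: [3121, 11017, 4740, 3005, 16253, 13220]
After projecting period 2:
Births: 11017 * 0.548 = 6037, 4740 * 0.119 = 564 ⇒ total 6601
15–29: 3121 * 0.958 = 2990
30–44: 11017 * 0.948 = 10444
45–59: 4740 * 0.939 = 4451
60–74: 3005 * 0.953 = 2864
75+: 16253 * 0.945 + 13220 * 0.268 = 15359 + 3543 = 18902
Net migration: 60–74 − 520 → 2344
End of period: [6601, 2990, 10444, 4451, 2344, 18902]
Scenario A total after 2 periods: 45732
Scenario B projection —
After projecting period 1:
Births: 5000 * 0.518 = 2590, 3200 * 0.119 = 381 ⇒ total 2971
15–29: 11500 * 0.958 = 11017
30–44: 5000 * 0.948 = 4740
45–59: 3200 * 0.939 = 3005
60–74: 17600 * 0.953 = 16773
75+: 12600 * 0.945 + 4900 * 0.268 = 11907 + 1313 = 13220
Net migration: 60–74 − 520 → 16253
End of period: [2971, 11017, 4740, 3005, 16253, 13220]
After projecting period 2:
Births: 11017 * 0.518 = 5707, 4740 * 0.119 = 564 ⇒ total 6271
15–29: 2971 * 0.958 = 2846
30–44: 11017 * 0.948 = 10444
45–59: 4740 * 0.939 = 4451
60–74: 3005 * 0.953 = 2864
75+: 16253 * 0.945 + 13220 * 0.268 = 15359 + 3543 = 18902
Net migration: 60–74 − 520 → 2344
End of period: [6271, 2846, 10444, 4451, 2344, 18902]
Scenario B total after 2 periods: 45258
Difference B − A = 45258 − 45732 = -474

-474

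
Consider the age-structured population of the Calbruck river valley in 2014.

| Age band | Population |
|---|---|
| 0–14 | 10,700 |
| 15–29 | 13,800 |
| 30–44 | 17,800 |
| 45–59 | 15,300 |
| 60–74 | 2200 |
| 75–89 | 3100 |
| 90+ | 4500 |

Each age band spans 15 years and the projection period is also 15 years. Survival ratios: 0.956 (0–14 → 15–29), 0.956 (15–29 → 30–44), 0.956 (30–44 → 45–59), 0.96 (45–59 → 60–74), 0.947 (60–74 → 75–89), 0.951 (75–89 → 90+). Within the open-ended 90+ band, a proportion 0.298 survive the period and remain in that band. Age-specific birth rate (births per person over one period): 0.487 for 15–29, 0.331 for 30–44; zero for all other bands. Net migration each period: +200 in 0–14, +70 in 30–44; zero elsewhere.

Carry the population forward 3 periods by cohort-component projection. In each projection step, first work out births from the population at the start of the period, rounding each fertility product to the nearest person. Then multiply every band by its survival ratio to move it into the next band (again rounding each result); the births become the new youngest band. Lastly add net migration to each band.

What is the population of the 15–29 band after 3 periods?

9151

Period 1:
Births: 13800 × 0.487 = 6721  |  17800 × 0.331 = 5892 → 12613
15–29: 10700 × 0.956 = 10229
30–44: 13800 × 0.956 = 13193
45–59: 17800 × 0.956 = 17017
60–74: 15300 × 0.96 = 14688
75–89: 2200 × 0.947 = 2083
90+: 3100 × 0.951 + 4500 × 0.298 = 2948 + 1341 = 4289
Net migration: 0–14 + 200 → 12813; 30–44 + 70 → 13263
Population now: 0–14=12813, 15–29=10229, 30–44=13263, 45–59=17017, 60–74=14688, 75–89=2083, 90+=4289
Period 2:
Births: 10229 × 0.487 = 4982  |  13263 × 0.331 = 4390 → 9372
15–29: 12813 × 0.956 = 12249
30–44: 10229 × 0.956 = 9779
45–59: 13263 × 0.956 = 12679
60–74: 17017 × 0.96 = 16336
75–89: 14688 × 0.947 = 13910
90+: 2083 × 0.951 + 4289 × 0.298 = 1981 + 1278 = 3259
Net migration: 0–14 + 200 → 9572; 30–44 + 70 → 9849
Population now: 0–14=9572, 15–29=12249, 30–44=9849, 45–59=12679, 60–74=16336, 75–89=13910, 90+=3259
Period 3:
Births: 12249 × 0.487 = 5965  |  9849 × 0.331 = 3260 → 9225
15–29: 9572 × 0.956 = 9151
30–44: 12249 × 0.956 = 11710
45–59: 9849 × 0.956 = 9416
60–74: 12679 × 0.96 = 12172
75–89: 16336 × 0.947 = 15470
90+: 13910 × 0.951 + 3259 × 0.298 = 13228 + 971 = 14199
Net migration: 0–14 + 200 → 9425; 30–44 + 70 → 11780
Population now: 0–14=9425, 15–29=9151, 30–44=11780, 45–59=9416, 60–74=12172, 75–89=15470, 90+=14199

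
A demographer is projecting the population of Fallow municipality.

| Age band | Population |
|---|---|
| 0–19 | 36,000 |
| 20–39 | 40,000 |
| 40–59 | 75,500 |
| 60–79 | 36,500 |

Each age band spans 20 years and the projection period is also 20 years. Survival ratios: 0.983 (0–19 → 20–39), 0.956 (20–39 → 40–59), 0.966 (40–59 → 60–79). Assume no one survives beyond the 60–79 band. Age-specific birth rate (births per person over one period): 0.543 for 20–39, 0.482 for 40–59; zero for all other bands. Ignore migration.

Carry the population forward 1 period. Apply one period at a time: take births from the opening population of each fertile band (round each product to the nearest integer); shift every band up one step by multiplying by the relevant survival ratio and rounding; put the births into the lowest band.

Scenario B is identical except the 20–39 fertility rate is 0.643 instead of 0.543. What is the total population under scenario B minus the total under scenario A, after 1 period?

— Period 1 —
Births: 40000 × 0.543 = 21720, 75500 × 0.482 = 36391 — total 58111
20–39: 36000 × 0.983 = 35388
40–59: 40000 × 0.956 = 38240
60–79: 75500 × 0.966 = 72933
→ [58111, 35388, 38240, 72933]
Scenario A total after 1 period: 204672
Scenario B projection —
— Period 1 —
Births: 40000 × 0.643 = 25720, 75500 × 0.482 = 36391 — total 62111
20–39: 36000 × 0.983 = 35388
40–59: 40000 × 0.956 = 38240
60–79: 75500 × 0.966 = 72933
→ [62111, 35388, 38240, 72933]
Scenario B total after 1 period: 208672
Difference B − A = 208672 − 204672 = 4000

4000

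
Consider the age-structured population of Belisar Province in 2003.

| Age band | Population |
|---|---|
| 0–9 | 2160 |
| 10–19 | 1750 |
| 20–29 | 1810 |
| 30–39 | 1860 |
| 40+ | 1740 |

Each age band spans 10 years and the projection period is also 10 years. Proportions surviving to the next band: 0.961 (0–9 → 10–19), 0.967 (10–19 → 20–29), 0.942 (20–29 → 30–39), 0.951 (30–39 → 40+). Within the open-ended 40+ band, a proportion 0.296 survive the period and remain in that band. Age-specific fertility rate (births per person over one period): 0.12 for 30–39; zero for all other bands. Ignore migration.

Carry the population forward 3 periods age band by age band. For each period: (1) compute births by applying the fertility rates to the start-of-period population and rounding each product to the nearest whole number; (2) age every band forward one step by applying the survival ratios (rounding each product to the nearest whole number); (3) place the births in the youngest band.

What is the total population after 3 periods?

4682

Period 1:
Births: 1860 × 0.12 = 223
10–19: 2160 × 0.961 = 2076
20–29: 1750 × 0.967 = 1692
30–39: 1810 × 0.942 = 1705
40+: 1860 × 0.951 + 1740 × 0.296 = 1769 + 515 = 2284
Population now: 0–9=223, 10–19=2076, 20–29=1692, 30–39=1705, 40+=2284
Period 2:
Births: 1705 × 0.12 = 205
10–19: 223 × 0.961 = 214
20–29: 2076 × 0.967 = 2007
30–39: 1692 × 0.942 = 1594
40+: 1705 × 0.951 + 2284 × 0.296 = 1621 + 676 = 2297
Population now: 0–9=205, 10–19=214, 20–29=2007, 30–39=1594, 40+=2297
Period 3:
Births: 1594 × 0.12 = 191
10–19: 205 × 0.961 = 197
20–29: 214 × 0.967 = 207
30–39: 2007 × 0.942 = 1891
40+: 1594 × 0.951 + 2297 × 0.296 = 1516 + 680 = 2196
Population now: 0–9=191, 10–19=197, 20–29=207, 30–39=1891, 40+=2196
Total after period 3: 191 + 197 + 207 + 1891 + 2196 = 4682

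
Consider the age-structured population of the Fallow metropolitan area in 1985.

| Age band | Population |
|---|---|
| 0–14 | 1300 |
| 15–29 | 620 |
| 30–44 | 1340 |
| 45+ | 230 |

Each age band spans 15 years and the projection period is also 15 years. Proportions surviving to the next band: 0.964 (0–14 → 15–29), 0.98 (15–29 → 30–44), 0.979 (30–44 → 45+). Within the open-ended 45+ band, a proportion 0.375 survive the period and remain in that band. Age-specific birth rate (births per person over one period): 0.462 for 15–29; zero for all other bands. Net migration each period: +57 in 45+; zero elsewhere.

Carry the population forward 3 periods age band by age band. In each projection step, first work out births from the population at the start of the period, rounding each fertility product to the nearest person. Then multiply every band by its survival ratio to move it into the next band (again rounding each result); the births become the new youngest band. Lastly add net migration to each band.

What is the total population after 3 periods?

2664

Numbering the groups 1..4 from youngest to oldest:
After projecting period 1:
Births: 620 × 0.462 = 286
Group 2: 1300 × 0.964 = 1253
Group 3: 620 × 0.98 = 608
Group 4: 1340 × 0.979 + 230 × 0.375 = 1312 + 86 = 1398
Net migration: Group 4 + 57 → 1455
Population now: 0–14=286, 15–29=1253, 30–44=608, 45+=1455
After projecting period 2:
Births: 1253 × 0.462 = 579
Group 2: 286 × 0.964 = 276
Group 3: 1253 × 0.98 = 1228
Group 4: 608 × 0.979 + 1455 × 0.375 = 595 + 546 = 1141
Net migration: Group 4 + 57 → 1198
Population now: 0–14=579, 15–29=276, 30–44=1228, 45+=1198
After projecting period 3:
Births: 276 × 0.462 = 128
Group 2: 579 × 0.964 = 558
Group 3: 276 × 0.98 = 270
Group 4: 1228 × 0.979 + 1198 × 0.375 = 1202 + 449 = 1651
Net migration: Group 4 + 57 → 1708
Population now: 0–14=128, 15–29=558, 30–44=270, 45+=1708
Total after period 3: 128 + 558 + 270 + 1708 = 2664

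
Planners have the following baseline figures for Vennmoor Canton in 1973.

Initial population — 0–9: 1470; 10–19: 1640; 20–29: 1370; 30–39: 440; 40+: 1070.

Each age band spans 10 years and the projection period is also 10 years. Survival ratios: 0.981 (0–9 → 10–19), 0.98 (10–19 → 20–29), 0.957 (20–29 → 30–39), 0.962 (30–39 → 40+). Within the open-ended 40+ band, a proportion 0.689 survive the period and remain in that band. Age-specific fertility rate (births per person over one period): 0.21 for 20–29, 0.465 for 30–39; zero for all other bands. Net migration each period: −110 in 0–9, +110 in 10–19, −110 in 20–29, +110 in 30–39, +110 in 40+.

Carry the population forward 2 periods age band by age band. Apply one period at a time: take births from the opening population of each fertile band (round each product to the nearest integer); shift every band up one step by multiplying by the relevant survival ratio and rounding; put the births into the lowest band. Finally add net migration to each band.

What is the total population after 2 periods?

6657

— Period 1 —
Births: 1370 × 0.21 = 288  |  440 × 0.465 = 205 → 493
10–19: 1470 × 0.981 = 1442
20–29: 1640 × 0.98 = 1607
30–39: 1370 × 0.957 = 1311
40+: 440 × 0.962 + 1070 × 0.689 = 423 + 737 = 1160
Net migration: 0–9 − 110 → 383; 10–19 + 110 → 1552; 20–29 − 110 → 1497; 30–39 + 110 → 1421; 40+ + 110 → 1270
Population now: 0–9=383, 10–19=1552, 20–29=1497, 30–39=1421, 40+=1270
— Period 2 —
Births: 1497 × 0.21 = 314  |  1421 × 0.465 = 661 → 975
10–19: 383 × 0.981 = 376
20–29: 1552 × 0.98 = 1521
30–39: 1497 × 0.957 = 1433
40+: 1421 × 0.962 + 1270 × 0.689 = 1367 + 875 = 2242
Net migration: 0–9 − 110 → 865; 10–19 + 110 → 486; 20–29 − 110 → 1411; 30–39 + 110 → 1543; 40+ + 110 → 2352
Population now: 0–9=865, 10–19=486, 20–29=1411, 30–39=1543, 40+=2352
Total after period 2: 865 + 486 + 1411 + 1543 + 2352 = 6657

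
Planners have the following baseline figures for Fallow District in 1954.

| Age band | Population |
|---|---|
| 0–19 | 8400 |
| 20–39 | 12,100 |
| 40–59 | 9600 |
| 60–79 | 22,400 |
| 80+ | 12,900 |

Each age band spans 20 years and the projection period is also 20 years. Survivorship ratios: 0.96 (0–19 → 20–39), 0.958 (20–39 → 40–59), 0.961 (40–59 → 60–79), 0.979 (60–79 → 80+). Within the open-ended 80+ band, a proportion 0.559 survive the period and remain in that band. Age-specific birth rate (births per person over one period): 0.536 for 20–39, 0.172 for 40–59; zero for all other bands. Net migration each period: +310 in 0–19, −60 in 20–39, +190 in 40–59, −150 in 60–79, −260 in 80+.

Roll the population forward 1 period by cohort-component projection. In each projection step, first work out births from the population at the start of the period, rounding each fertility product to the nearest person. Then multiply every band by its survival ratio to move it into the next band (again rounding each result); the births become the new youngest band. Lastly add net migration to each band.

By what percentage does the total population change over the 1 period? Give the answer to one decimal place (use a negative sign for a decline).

Call the groups 1 to 5, youngest first.
— Period 1 —
Births: 12100 × 0.536 = 6486 ; 9600 × 0.172 = 1651 ⇒ total 8137
Group 2: 8400 × 0.96 = 8064
Group 3: 12100 × 0.958 = 11592
Group 4: 9600 × 0.961 = 9226
Group 5: 22400 × 0.979 + 12900 × 0.559 = 21930 + 7211 = 29141
Net migration: Group 1 + 310 → 8447; Group 2 − 60 → 8004; Group 3 + 190 → 11782; Group 4 − 150 → 9076; Group 5 − 260 → 28881
Giving 8447 / 8004 / 11782 / 9076 / 28881.
Total: 65400 → 66190; change = 790; percentage change = 1.2%

1.2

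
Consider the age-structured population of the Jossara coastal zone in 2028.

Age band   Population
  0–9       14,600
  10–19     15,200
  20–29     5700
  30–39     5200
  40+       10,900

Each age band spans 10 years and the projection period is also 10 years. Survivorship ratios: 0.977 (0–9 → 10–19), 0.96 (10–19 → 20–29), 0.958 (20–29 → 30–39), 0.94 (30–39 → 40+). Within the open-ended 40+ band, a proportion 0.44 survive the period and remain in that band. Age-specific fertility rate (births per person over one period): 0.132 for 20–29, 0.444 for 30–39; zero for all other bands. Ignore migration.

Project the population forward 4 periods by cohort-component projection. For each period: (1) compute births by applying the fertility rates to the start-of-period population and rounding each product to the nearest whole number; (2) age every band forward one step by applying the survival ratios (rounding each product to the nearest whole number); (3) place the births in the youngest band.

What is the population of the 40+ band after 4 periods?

19931

[period 1]
Births: 5700 × 0.132 = 752, 5200 × 0.444 = 2309 ⇒ total 3061
10–19: 14600 × 0.977 = 14264
20–29: 15200 × 0.96 = 14592
30–39: 5700 × 0.958 = 5461
40+: 5200 × 0.94 + 10900 × 0.44 = 4888 + 4796 = 9684
Population now: 0–9=3061, 10–19=14264, 20–29=14592, 30–39=5461, 40+=9684
[period 2]
Births: 14592 × 0.132 = 1926, 5461 × 0.444 = 2425 ⇒ total 4351
10–19: 3061 × 0.977 = 2991
20–29: 14264 × 0.96 = 13693
30–39: 14592 × 0.958 = 13979
40+: 5461 × 0.94 + 9684 × 0.44 = 5133 + 4261 = 9394
Population now: 0–9=4351, 10–19=2991, 20–29=13693, 30–39=13979, 40+=9394
[period 3]
Births: 13693 × 0.132 = 1807, 13979 × 0.444 = 6207 ⇒ total 8014
10–19: 4351 × 0.977 = 4251
20–29: 2991 × 0.96 = 2871
30–39: 13693 × 0.958 = 13118
40+: 13979 × 0.94 + 9394 × 0.44 = 13140 + 4133 = 17273
Population now: 0–9=8014, 10–19=4251, 20–29=2871, 30–39=13118, 40+=17273
[period 4]
Births: 2871 × 0.132 = 379, 13118 × 0.444 = 5824 ⇒ total 6203
10–19: 8014 × 0.977 = 7830
20–29: 4251 × 0.96 = 4081
30–39: 2871 × 0.958 = 2750
40+: 13118 × 0.94 + 17273 × 0.44 = 12331 + 7600 = 19931
Population now: 0–9=6203, 10–19=7830, 20–29=4081, 30–39=2750, 40+=19931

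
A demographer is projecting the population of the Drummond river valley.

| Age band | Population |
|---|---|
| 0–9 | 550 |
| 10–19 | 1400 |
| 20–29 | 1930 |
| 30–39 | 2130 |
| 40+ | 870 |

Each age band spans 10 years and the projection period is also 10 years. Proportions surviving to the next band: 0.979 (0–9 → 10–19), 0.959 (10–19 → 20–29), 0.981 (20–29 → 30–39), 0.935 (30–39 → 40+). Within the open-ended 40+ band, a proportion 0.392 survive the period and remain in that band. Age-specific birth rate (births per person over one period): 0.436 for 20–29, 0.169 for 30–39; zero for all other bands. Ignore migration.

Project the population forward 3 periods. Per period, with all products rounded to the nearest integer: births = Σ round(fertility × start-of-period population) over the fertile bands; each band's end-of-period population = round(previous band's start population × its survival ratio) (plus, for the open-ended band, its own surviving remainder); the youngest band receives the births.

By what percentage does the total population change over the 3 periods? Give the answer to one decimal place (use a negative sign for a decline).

After projecting period 1:
Births: 1930 × 0.436 = 841 ; 2130 × 0.169 = 360 → 1201
10–19: 550 × 0.979 = 538
20–29: 1400 × 0.959 = 1343
30–39: 1930 × 0.981 = 1893
40+: 2130 × 0.935 + 870 × 0.392 = 1992 + 341 = 2333
End of period: [1201, 538, 1343, 1893, 2333]
After projecting period 2:
Births: 1343 × 0.436 = 586 ; 1893 × 0.169 = 320 → 906
10–19: 1201 × 0.979 = 1176
20–29: 538 × 0.959 = 516
30–39: 1343 × 0.981 = 1317
40+: 1893 × 0.935 + 2333 × 0.392 = 1770 + 915 = 2685
End of period: [906, 1176, 516, 1317, 2685]
After projecting period 3:
Births: 516 × 0.436 = 225 ; 1317 × 0.169 = 223 → 448
10–19: 906 × 0.979 = 887
20–29: 1176 × 0.959 = 1128
30–39: 516 × 0.981 = 506
40+: 1317 × 0.935 + 2685 × 0.392 = 1231 + 1053 = 2284
End of period: [448, 887, 1128, 506, 2284]
Total: 6880 → 5253; change = -1627; percentage change = -23.6%

-23.6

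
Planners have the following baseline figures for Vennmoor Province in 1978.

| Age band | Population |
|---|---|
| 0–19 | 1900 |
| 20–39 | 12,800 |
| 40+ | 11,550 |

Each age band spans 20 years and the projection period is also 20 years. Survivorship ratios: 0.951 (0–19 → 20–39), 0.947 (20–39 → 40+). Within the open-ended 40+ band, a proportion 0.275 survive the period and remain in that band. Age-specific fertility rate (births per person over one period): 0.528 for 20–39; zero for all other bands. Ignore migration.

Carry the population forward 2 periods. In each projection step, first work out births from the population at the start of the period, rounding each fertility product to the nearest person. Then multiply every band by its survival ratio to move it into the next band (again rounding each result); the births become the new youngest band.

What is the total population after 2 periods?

[period 1]
Births: 12800 * 0.528 = 6758
20–39: 1900 * 0.951 = 1807
40+: 12800 * 0.947 + 11550 * 0.275 = 12122 + 3176 = 15298
Giving 6758 / 1807 / 15298.
[period 2]
Births: 1807 * 0.528 = 954
20–39: 6758 * 0.951 = 6427
40+: 1807 * 0.947 + 15298 * 0.275 = 1711 + 4207 = 5918
Giving 954 / 6427 / 5918.
Total after period 2: 954 + 6427 + 5918 = 13299

13299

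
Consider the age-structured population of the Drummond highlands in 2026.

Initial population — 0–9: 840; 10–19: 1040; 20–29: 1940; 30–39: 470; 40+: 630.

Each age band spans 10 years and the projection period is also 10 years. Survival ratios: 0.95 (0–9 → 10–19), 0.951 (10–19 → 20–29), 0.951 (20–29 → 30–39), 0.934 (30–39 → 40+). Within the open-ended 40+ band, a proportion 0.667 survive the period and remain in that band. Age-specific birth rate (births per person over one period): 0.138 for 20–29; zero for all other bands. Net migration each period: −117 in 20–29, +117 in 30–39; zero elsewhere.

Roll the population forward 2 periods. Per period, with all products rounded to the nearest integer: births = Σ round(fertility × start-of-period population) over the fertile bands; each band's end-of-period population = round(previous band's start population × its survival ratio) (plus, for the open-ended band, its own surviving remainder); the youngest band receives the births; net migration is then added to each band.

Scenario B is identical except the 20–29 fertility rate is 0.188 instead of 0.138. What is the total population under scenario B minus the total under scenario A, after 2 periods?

(Bands numbered youngest = 1 to oldest = 5.)
Period 1:
Births: 1940 × 0.138 = 268
Band 2: 840 × 0.95 = 798
Band 3: 1040 × 0.951 = 989
Band 4: 1940 × 0.951 = 1845
Band 5: 470 × 0.934 + 630 × 0.667 = 439 + 420 = 859
Net migration: Band 3 − 117 → 872; Band 4 + 117 → 1962
End of period: [268, 798, 872, 1962, 859]
Period 2:
Births: 872 × 0.138 = 120
Band 2: 268 × 0.95 = 255
Band 3: 798 × 0.951 = 759
Band 4: 872 × 0.951 = 829
Band 5: 1962 × 0.934 + 859 × 0.667 = 1833 + 573 = 2406
Net migration: Band 3 − 117 → 642; Band 4 + 117 → 946
End of period: [120, 255, 642, 946, 2406]
Scenario A total after 2 periods: 4369
Scenario B projection —
Period 1:
Births: 1940 × 0.188 = 365
Band 2: 840 × 0.95 = 798
Band 3: 1040 × 0.951 = 989
Band 4: 1940 × 0.951 = 1845
Band 5: 470 × 0.934 + 630 × 0.667 = 439 + 420 = 859
Net migration: Band 3 − 117 → 872; Band 4 + 117 → 1962
End of period: [365, 798, 872, 1962, 859]
Period 2:
Births: 872 × 0.188 = 164
Band 2: 365 × 0.95 = 347
Band 3: 798 × 0.951 = 759
Band 4: 872 × 0.951 = 829
Band 5: 1962 × 0.934 + 859 × 0.667 = 1833 + 573 = 2406
Net migration: Band 3 − 117 → 642; Band 4 + 117 → 946
End of period: [164, 347, 642, 946, 2406]
Scenario B total after 2 periods: 4505
Difference B − A = 4505 − 4369 = 136

136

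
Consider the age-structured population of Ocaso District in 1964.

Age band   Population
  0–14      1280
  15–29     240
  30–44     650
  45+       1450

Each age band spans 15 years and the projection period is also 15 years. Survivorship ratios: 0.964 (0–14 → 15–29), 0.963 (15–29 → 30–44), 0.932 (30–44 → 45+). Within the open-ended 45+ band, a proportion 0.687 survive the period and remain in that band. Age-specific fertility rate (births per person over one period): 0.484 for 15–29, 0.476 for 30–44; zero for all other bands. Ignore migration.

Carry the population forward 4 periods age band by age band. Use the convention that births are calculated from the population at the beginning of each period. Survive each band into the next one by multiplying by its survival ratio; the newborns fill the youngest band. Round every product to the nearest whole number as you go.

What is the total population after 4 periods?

3661

Call the groups 1 to 4, youngest first.
After projecting period 1:
Births: 240 * 0.484 = 116, 650 * 0.476 = 309 — total 425
Group 2: 1280 * 0.964 = 1234
Group 3: 240 * 0.963 = 231
Group 4: 650 * 0.932 + 1450 * 0.687 = 606 + 996 = 1602
Giving 425 / 1234 / 231 / 1602.
After projecting period 2:
Births: 1234 * 0.484 = 597, 231 * 0.476 = 110 — total 707
Group 2: 425 * 0.964 = 410
Group 3: 1234 * 0.963 = 1188
Group 4: 231 * 0.932 + 1602 * 0.687 = 215 + 1101 = 1316
Giving 707 / 410 / 1188 / 1316.
After projecting period 3:
Births: 410 * 0.484 = 198, 1188 * 0.476 = 565 — total 763
Group 2: 707 * 0.964 = 682
Group 3: 410 * 0.963 = 395
Group 4: 1188 * 0.932 + 1316 * 0.687 = 1107 + 904 = 2011
Giving 763 / 682 / 395 / 2011.
After projecting period 4:
Births: 682 * 0.484 = 330, 395 * 0.476 = 188 — total 518
Group 2: 763 * 0.964 = 736
Group 3: 682 * 0.963 = 657
Group 4: 395 * 0.932 + 2011 * 0.687 = 368 + 1382 = 1750
Giving 518 / 736 / 657 / 1750.
Total after period 4: 518 + 736 + 657 + 1750 = 3661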